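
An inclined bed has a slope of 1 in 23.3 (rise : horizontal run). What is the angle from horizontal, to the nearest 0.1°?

tan θ = 1/23.3 = 0.0429
θ = arctan(0.0429) = 2.46°

2.5°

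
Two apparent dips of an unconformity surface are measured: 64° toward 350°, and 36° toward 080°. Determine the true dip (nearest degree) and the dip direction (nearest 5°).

Represent each trace as a vector plunging at its apparent dip toward its trend (east-north-up frame): v₁ = (-0.076, 0.432, -0.899), v₂ = (0.797, 0.140, -0.588).
The plane normal is n = v₁ × v₂ ∝ (0.127, 0.761, 0.355).
Dip δ = arctan(|n_h|/n_z) = arctan(0.771/0.355) = 65.3°.
The horizontal component of n points toward azimuth atan2(n_x, n_y) = 10°, the dip direction.

true dip 65°, dip direction 010°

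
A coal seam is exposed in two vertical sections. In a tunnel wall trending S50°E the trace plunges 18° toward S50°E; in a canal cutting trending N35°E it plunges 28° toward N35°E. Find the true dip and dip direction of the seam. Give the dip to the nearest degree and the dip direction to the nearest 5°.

true dip 33°, dip direction 070°

Represent each trace as a vector plunging at its apparent dip toward its trend (east-north-up frame): v₁ = (0.729, -0.611, -0.309), v₂ = (0.506, 0.723, -0.469).
n = v₁ × v₂ = (0.511, 0.186, 0.837) (taken with n_z > 0).
True dip = arccos(n_z / |n|) = arccos(0.8387) = 33.0°.
Dip direction = atan2(0.511, 0.186) = 70° (azimuth of n's horizontal projection).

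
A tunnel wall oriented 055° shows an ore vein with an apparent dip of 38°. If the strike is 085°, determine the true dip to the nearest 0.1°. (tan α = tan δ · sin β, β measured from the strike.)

β = acute angle between strike 085° and section 055° = 30°.
tan δ = tan α / sin β = tan 38° / sin 30° = 0.7813 / 0.5000 = 1.5626
true dip = arctan 1.5626 = 57.38°

57.4°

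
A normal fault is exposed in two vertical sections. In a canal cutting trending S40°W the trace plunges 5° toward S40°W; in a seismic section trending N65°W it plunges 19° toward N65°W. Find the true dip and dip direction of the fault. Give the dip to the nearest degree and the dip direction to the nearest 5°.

true dip 19°, dip direction 295°

Represent each trace as a vector plunging at its apparent dip toward its trend (east-north-up frame): v₁ = (-0.640, -0.763, -0.087), v₂ = (-0.857, 0.400, -0.326).
The plane normal is n = v₁ × v₂ ∝ (-0.283, 0.134, 0.910).
True dip = arccos(n_z / |n|) = arccos(0.9455) = 19.0°.
The horizontal component of n points toward azimuth atan2(n_x, n_y) = 295°, the dip direction.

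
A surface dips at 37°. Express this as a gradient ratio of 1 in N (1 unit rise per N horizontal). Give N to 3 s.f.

1 in 1.33

1 : N means tan θ = 1/N, so N = 1/tan 37° = 1/0.7536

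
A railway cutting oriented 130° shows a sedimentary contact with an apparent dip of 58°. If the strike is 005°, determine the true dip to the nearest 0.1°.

62.9°

β = acute angle between strike 005° and section 130° = 55°.
tan δ = tan α / sin β = tan 58° / sin 55° = 1.6003 / 0.8192 = 1.9536
true dip = arctan 1.9536 = 62.89°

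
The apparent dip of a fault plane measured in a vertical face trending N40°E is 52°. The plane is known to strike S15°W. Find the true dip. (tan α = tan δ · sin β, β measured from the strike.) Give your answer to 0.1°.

β = acute angle between strike S15°W and section N40°E = 25°.
tan(true dip) = tan 52° / sin 25° = 3.0286
δ = arctan(3.0286) = 71.73°

71.7°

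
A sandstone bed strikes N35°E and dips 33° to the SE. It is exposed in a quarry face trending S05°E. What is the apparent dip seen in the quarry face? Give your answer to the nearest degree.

The section lies 40° from the strike.
tan α = tan 33° × sin 40° = 0.6494 × 0.6428 = 0.4174
apparent dip = arctan 0.4174 = 22.66°

23°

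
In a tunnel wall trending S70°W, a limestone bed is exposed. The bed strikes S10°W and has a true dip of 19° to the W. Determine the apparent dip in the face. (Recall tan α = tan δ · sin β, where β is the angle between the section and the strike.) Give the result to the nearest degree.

17°

The section lies 60° from the strike.
tan α = tan 19° × sin 60° = 0.3443 × 0.8660 = 0.2982
α = arctan(0.2982) = 16.60°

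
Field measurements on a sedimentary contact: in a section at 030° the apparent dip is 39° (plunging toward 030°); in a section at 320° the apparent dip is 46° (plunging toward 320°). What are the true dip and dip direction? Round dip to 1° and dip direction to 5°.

true dip 49°, dip direction 345°

The two traces are lines in the plane: v₁ = (sin 30°·cos 39°, cos 30°·cos 39°, −sin 39°), v₂ = (sin 320°·cos 46°, cos 320°·cos 46°, −sin 46°).
n = v₁ × v₂ = (-0.149, 0.561, 0.507) (taken with n_z > 0).
Dip δ = arctan(|n_h|/n_z) = arctan(0.580/0.507) = 48.8°.
The horizontal component of n points toward azimuth atan2(n_x, n_y) = 345°, the dip direction.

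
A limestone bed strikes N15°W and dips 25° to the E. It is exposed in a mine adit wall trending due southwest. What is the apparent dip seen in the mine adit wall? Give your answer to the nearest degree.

22°

Angle between strike (N15°W) and section (due southwest): β = 60°.
tan α = tan 25° × sin 60° = 0.4663 × 0.8660 = 0.4038
α = arctan(0.4038) = 21.99°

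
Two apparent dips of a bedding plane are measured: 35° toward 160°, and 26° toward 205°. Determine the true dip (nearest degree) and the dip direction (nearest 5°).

true dip 35°, dip direction 160°

Each apparent-dip line lies in the plane. As unit vectors (x east, y north, z up), v₁ plunges 35°→160° and v₂ plunges 26°→205°.
Cross product v₁ × v₂ gives the pole to the plane: n ∝ (0.130, -0.341, 0.521).
True dip = arccos(n_z / |n|) = arccos(0.8191) = 35.0°.
Dip direction = azimuth of (n_x, n_y) = atan2(0.130, -0.341) = 159°.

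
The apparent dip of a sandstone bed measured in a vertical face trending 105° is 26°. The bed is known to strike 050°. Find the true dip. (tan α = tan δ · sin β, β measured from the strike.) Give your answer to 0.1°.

30.8°

β = acute angle between strike 050° and section 105° = 55°.
tan(true dip) = tan 26° / sin 55° = 0.5954
true dip = arctan 0.5954 = 30.77°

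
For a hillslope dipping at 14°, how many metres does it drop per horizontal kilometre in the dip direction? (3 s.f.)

drop per km = 1000 × tan 14° = 1000 × 0.2493

249 m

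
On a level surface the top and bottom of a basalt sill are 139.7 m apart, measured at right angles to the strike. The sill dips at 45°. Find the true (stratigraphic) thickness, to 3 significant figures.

True thickness t = w · sin(dip) = 139.7 × sin 45°
t = 139.7 × 0.7071 = 98.783 m

98.8 m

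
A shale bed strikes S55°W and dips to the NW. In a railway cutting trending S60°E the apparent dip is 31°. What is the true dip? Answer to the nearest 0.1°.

33.5°

β = acute angle between strike S55°W and section S60°E = 65°.
tan(true dip) = tan 31° / sin 65° = 0.6630
true dip = arctan 0.6630 = 33.54°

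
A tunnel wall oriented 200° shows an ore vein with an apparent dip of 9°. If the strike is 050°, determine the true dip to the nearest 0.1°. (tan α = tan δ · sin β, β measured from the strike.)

β = acute angle between strike 050° and section 200° = 30°.
tan δ = tan α / sin β = tan 9° / sin 30° = 0.1584 / 0.5000 = 0.3168
true dip = arctan 0.3168 = 17.58°

17.6°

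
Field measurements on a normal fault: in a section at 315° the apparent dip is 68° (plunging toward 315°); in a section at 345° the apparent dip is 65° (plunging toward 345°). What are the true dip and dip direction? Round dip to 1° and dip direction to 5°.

Each apparent-dip line lies in the plane. As unit vectors (x east, y north, z up), v₁ plunges 68°→315° and v₂ plunges 65°→345°.
n = v₁ × v₂ = (-0.138, 0.139, 0.079) (taken with n_z > 0).
tan δ = √(n_x²+n_y²)/n_z = 0.196/0.079, so δ = 68.0°.
The horizontal component of n points toward azimuth atan2(n_x, n_y) = 315°, the dip direction.

true dip 68°, dip direction 315°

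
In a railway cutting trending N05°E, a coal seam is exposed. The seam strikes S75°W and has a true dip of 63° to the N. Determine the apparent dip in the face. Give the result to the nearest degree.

The strike is S75°W and the section trends N05°E; the acute angle between them is β = 70°.
tan(apparent dip) = tan 63° · sin 70° = 1.8443
apparent dip = arctan 1.8443 = 61.53°

62°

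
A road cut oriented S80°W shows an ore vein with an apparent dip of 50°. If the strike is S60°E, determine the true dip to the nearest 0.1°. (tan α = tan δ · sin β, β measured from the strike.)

61.7°

β = acute angle between strike S60°E and section S80°W = 40°.
tan δ = tan α / sin β = tan 50° / sin 40° = 1.1918 / 0.6428 = 1.8540
true dip = arctan 1.8540 = 61.66°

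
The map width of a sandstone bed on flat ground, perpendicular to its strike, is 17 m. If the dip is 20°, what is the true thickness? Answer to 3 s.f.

5.81 m

True thickness t = w · sin(dip) = 17 × sin 20°
t = 17 × 0.3420 = 5.814 m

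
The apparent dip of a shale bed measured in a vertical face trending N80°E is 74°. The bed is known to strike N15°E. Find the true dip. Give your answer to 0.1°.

β = acute angle between strike N15°E and section N80°E = 65°.
tan(true dip) = tan 74° / sin 65° = 3.8479
δ = arctan(3.8479) = 75.43°

75.4°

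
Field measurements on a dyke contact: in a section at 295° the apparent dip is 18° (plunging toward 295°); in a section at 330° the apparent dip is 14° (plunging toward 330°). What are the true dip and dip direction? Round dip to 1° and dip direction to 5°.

Represent each trace as a vector plunging at its apparent dip toward its trend (east-north-up frame): v₁ = (-0.862, 0.402, -0.309), v₂ = (-0.485, 0.840, -0.242).
n = v₁ × v₂ = (-0.162, 0.059, 0.529) (taken with n_z > 0).
tan δ = √(n_x²+n_y²)/n_z = 0.173/0.529, so δ = 18.1°.
Dip direction = atan2(-0.162, 0.059) = 290° (azimuth of n's horizontal projection).

true dip 18°, dip direction 290°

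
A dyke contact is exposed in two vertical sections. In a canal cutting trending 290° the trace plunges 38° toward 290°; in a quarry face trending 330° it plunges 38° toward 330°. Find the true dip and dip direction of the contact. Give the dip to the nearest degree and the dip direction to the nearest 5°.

true dip 40°, dip direction 310°

Represent each trace as a vector plunging at its apparent dip toward its trend (east-north-up frame): v₁ = (-0.740, 0.270, -0.616), v₂ = (-0.394, 0.682, -0.616).
Cross product v₁ × v₂ gives the pole to the plane: n ∝ (-0.254, 0.213, 0.399).
tan δ = √(n_x²+n_y²)/n_z = 0.332/0.399, so δ = 39.7°.
The horizontal component of n points toward azimuth atan2(n_x, n_y) = 310°, the dip direction.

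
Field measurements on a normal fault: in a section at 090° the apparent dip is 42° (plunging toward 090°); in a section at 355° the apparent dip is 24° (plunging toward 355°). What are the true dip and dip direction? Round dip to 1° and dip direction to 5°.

The two traces are lines in the plane: v₁ = (sin 90°·cos 42°, cos 90°·cos 42°, −sin 42°), v₂ = (sin 355°·cos 24°, cos 355°·cos 24°, −sin 24°).
Cross product v₁ × v₂ gives the pole to the plane: n ∝ (0.609, 0.356, 0.676).
Dip δ = arctan(|n_h|/n_z) = arctan(0.705/0.676) = 46.2°.
Dip direction = azimuth of (n_x, n_y) = atan2(0.609, 0.356) = 60°.

true dip 46°, dip direction 060°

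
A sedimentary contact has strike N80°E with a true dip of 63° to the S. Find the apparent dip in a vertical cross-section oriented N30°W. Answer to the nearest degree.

Angle between strike (N80°E) and section (N30°W): β = 70°.
tan(apparent dip) = tan 63° · sin 70° = 1.8443
apparent dip = arctan 1.8443 = 61.53°

62°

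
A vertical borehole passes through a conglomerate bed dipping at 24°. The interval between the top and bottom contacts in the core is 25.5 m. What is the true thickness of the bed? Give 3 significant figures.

True thickness t = h · cos(dip) = 25.5 × cos 24°
t = 25.5 × 0.9135 = 23.295 m

23.3 m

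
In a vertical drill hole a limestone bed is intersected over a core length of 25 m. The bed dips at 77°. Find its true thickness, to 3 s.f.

5.62 m

True thickness t = h · cos(dip) = 25 × cos 77°
t = 25 × 0.2250 = 5.624 m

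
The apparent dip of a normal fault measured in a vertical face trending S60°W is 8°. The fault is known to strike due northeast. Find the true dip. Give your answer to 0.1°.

28.5°

β = acute angle between strike due northeast and section S60°W = 15°.
tan δ = tan α / sin β = tan 8° / sin 15° = 0.1405 / 0.2588 = 0.5430
δ = arctan(0.5430) = 28.50°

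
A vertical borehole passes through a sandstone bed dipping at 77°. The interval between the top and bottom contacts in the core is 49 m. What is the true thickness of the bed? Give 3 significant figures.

True thickness t = h · cos(dip) = 49 × cos 77°
t = 49 × 0.2250 = 11.023 m

11.0 m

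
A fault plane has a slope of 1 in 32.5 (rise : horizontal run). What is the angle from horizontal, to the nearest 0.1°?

tan θ = 1/32.5 = 0.0308
θ = arctan(0.0308) = 1.76°

1.8°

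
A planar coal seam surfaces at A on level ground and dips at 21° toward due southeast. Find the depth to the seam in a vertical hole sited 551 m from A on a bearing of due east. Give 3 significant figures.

150 m

The hole lies 45° from the dip direction, so the down-dip offset is 551 × cos 45° = 389.62 m.
Depth = down-dip offset × tan(dip) = 389.62 × tan 21° = 389.62 × 0.3839
Depth = 149.56 m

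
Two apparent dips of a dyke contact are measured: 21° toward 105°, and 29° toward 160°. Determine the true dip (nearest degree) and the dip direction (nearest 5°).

Each apparent-dip line lies in the plane. As unit vectors (x east, y north, z up), v₁ plunges 21°→105° and v₂ plunges 29°→160°.
Cross product v₁ × v₂ gives the pole to the plane: n ∝ (0.177, -0.330, 0.669).
Dip δ = arctan(|n_h|/n_z) = arctan(0.375/0.669) = 29.3°.
The horizontal component of n points toward azimuth atan2(n_x, n_y) = 152°, the dip direction.

true dip 29°, dip direction 150°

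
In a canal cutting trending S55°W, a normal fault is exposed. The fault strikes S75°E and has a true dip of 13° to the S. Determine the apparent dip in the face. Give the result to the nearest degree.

Angle between strike (S75°E) and section (S55°W): β = 50°.
tan α = tan 13° × sin 50° = 0.2309 × 0.7660 = 0.1769
apparent dip = arctan 0.1769 = 10.03°

10°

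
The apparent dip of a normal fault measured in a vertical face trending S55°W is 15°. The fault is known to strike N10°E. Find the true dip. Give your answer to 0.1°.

20.8°

β = acute angle between strike N10°E and section S55°W = 45°.
tan δ = tan α / sin β = tan 15° / sin 45° = 0.2679 / 0.7071 = 0.3789
true dip = arctan 0.3789 = 20.75°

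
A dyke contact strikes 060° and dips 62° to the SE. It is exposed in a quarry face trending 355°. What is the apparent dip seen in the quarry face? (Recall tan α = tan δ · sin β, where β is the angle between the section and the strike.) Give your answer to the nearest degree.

The strike is 060° and the section trends 355°; the acute angle between them is β = 65°.
tan α = tan 62° × sin 65° = 1.8807 × 0.9063 = 1.7045
α = arctan(1.7045) = 59.60°

60°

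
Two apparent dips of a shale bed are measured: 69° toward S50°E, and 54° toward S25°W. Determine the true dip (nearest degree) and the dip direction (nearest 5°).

true dip 70°, dip direction 145°

The two traces are lines in the plane: v₁ = (sin 130°·cos 69°, cos 130°·cos 69°, −sin 69°), v₂ = (sin 205°·cos 54°, cos 205°·cos 54°, −sin 54°).
Cross product v₁ × v₂ gives the pole to the plane: n ∝ (0.311, -0.454, 0.203).
True dip = arccos(n_z / |n|) = arccos(0.3468) = 69.7°.
Dip direction = azimuth of (n_x, n_y) = atan2(0.311, -0.454) = 146°.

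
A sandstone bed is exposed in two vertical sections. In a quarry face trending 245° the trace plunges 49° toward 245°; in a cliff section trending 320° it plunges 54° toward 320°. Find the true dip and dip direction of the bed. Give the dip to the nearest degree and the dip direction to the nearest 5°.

The two traces are lines in the plane: v₁ = (sin 245°·cos 49°, cos 245°·cos 49°, −sin 49°), v₂ = (sin 320°·cos 54°, cos 320°·cos 54°, −sin 54°).
n = v₁ × v₂ = (-0.564, 0.196, 0.372) (taken with n_z > 0).
Dip δ = arctan(|n_h|/n_z) = arctan(0.597/0.372) = 58.0°.
The horizontal component of n points toward azimuth atan2(n_x, n_y) = 289°, the dip direction.

true dip 58°, dip direction 290°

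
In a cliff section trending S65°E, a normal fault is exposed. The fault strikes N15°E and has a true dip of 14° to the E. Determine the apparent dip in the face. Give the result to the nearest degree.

14°

The section lies 80° from the strike.
tan(apparent dip) = tan 14° · sin 80° = 0.2455
α = arctan(0.2455) = 13.80°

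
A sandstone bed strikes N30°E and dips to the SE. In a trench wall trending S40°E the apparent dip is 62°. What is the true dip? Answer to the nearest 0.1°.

β = acute angle between strike N30°E and section S40°E = 70°.
tan δ = tan α / sin β = tan 62° / sin 70° = 1.8807 / 0.9397 = 2.0014
δ = arctan(2.0014) = 63.45°

63.5°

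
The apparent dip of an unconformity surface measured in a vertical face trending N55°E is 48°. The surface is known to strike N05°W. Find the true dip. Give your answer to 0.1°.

The section is 60° from the strike.
tan(true dip) = tan 48° / sin 60° = 1.2824
δ = arctan(1.2824) = 52.05°

52.1°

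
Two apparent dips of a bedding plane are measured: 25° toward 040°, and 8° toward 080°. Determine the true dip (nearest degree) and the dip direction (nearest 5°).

true dip 30°, dip direction 005°

Each apparent-dip line lies in the plane. As unit vectors (x east, y north, z up), v₁ plunges 25°→040° and v₂ plunges 8°→080°.
The plane normal is n = v₁ × v₂ ∝ (0.024, 0.331, 0.577).
True dip = arccos(n_z / |n|) = arccos(0.8668) = 29.9°.
Dip direction = atan2(0.024, 0.331) = 4° (azimuth of n's horizontal projection).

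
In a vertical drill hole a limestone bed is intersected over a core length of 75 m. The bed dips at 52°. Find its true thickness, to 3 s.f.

46.2 m

True thickness t = h · cos(dip) = 75 × cos 52°
t = 75 × 0.6157 = 46.175 m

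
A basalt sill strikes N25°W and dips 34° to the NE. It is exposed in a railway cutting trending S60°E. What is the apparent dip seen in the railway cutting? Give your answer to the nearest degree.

Angle between strike (N25°W) and section (S60°E): β = 35°.
tan α = tan 34° × sin 35° = 0.6745 × 0.5736 = 0.3869
apparent dip = arctan 0.3869 = 21.15°

21°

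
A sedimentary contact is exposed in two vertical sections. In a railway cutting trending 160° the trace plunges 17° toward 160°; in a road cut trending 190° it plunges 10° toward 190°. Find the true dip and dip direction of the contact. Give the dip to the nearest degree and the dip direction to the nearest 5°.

true dip 19°, dip direction 130°

Represent each trace as a vector plunging at its apparent dip toward its trend (east-north-up frame): v₁ = (0.327, -0.899, -0.292), v₂ = (-0.171, -0.970, -0.174).
n = v₁ × v₂ = (0.128, -0.107, 0.471) (taken with n_z > 0).
tan δ = √(n_x²+n_y²)/n_z = 0.166/0.471, so δ = 19.5°.
The horizontal component of n points toward azimuth atan2(n_x, n_y) = 130°, the dip direction.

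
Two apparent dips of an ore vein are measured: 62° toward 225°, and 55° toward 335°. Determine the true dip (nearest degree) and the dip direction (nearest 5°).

true dip 71°, dip direction 275°

Each apparent-dip line lies in the plane. As unit vectors (x east, y north, z up), v₁ plunges 62°→225° and v₂ plunges 55°→335°.
n = v₁ × v₂ = (-0.731, 0.058, 0.253) (taken with n_z > 0).
tan δ = √(n_x²+n_y²)/n_z = 0.733/0.253, so δ = 71.0°.
Dip direction = atan2(-0.731, 0.058) = 275° (azimuth of n's horizontal projection).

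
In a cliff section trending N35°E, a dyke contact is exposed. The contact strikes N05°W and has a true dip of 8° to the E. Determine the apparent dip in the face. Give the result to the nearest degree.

5°

Angle between strike (N05°W) and section (N35°E): β = 40°.
tan α = tan 8° × sin 40° = 0.1405 × 0.6428 = 0.0903
apparent dip = arctan 0.0903 = 5.16°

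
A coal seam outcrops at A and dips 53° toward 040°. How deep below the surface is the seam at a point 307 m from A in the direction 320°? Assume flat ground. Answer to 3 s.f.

The hole lies 80° from the dip direction, so the down-dip offset is 307 × cos 80° = 53.31 m.
Depth = down-dip offset × tan(dip) = 53.31 × tan 53° = 53.31 × 1.3270
Depth = 70.74 m

70.7 m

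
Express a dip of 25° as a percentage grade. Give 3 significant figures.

grade % = 100 × tan 25° = 100 × 0.4663

46.6%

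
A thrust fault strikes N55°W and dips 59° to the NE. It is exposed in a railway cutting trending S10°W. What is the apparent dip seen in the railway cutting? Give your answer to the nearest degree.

56°

The section lies 65° from the strike.
tan α = tan 59° × sin 65° = 1.6643 × 0.9063 = 1.5083
apparent dip = arctan 1.5083 = 56.46°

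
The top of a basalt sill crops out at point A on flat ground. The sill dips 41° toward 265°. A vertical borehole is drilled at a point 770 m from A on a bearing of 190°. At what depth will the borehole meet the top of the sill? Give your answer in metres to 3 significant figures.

173 m

The hole lies 75° from the dip direction, so the down-dip offset is 770 × cos 75° = 199.29 m.
Depth = down-dip offset × tan(dip) = 199.29 × tan 41° = 199.29 × 0.8693
Depth = 173.24 m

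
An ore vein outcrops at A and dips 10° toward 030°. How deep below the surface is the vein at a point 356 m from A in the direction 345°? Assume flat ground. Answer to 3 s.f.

The hole lies 45° from the dip direction, so the down-dip offset is 356 × cos 45° = 251.73 m.
Depth = down-dip offset × tan(dip) = 251.73 × tan 10° = 251.73 × 0.1763
Depth = 44.39 m

44.4 m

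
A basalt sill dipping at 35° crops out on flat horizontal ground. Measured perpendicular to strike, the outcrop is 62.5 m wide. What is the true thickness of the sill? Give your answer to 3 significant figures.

35.8 m

True thickness t = w · sin(dip) = 62.5 × sin 35°
t = 62.5 × 0.5736 = 35.849 m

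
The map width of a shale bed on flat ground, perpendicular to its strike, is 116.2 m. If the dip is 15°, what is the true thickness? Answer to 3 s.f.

30.1 m

True thickness t = w · sin(dip) = 116.2 × sin 15°
t = 116.2 × 0.2588 = 30.075 m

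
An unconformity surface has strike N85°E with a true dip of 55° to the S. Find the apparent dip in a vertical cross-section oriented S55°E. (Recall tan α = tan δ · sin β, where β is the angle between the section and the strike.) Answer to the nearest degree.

The section lies 40° from the strike.
tan(apparent dip) = tan 55° · sin 40° = 0.9180
apparent dip = arctan 0.9180 = 42.55°

43°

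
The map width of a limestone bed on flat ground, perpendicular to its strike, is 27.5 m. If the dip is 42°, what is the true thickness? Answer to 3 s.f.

True thickness t = w · sin(dip) = 27.5 × sin 42°
t = 27.5 × 0.6691 = 18.401 m

18.4 m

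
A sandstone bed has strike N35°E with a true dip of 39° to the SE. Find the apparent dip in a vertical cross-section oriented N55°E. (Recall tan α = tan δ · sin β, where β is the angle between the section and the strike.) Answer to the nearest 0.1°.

The section lies 20° from the strike.
tan(apparent dip) = tan 39° · sin 20° = 0.2770
apparent dip = arctan 0.2770 = 15.48°

15.5°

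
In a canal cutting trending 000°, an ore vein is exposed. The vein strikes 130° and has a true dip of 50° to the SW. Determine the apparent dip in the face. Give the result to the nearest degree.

42°

The section lies 50° from the strike.
tan α = tan 50° × sin 50° = 1.1918 × 0.7660 = 0.9129
apparent dip = arctan 0.9129 = 42.39°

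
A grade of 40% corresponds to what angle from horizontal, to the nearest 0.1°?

tan θ = 40/100 = 0.4000
θ = arctan(0.4000) = 21.80°

21.8°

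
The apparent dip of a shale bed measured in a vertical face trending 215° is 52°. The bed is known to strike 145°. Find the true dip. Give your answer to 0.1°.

53.7°

The section is 70° from the strike.
tan(true dip) = tan 52° / sin 70° = 1.3621
true dip = arctan 1.3621 = 53.72°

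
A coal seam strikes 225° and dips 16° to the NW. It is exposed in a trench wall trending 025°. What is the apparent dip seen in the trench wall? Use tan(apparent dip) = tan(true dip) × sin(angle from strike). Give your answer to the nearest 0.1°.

5.6°

The section lies 20° from the strike.
tan α = tan 16° × sin 20° = 0.2867 × 0.3420 = 0.0981
α = arctan(0.0981) = 5.60°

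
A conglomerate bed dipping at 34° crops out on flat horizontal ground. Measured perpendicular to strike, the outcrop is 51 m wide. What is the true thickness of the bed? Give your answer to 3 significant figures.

True thickness t = w · sin(dip) = 51 × sin 34°
t = 51 × 0.5592 = 28.519 m

28.5 m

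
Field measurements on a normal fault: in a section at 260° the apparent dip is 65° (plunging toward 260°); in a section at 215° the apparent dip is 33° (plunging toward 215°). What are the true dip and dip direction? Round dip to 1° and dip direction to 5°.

The two traces are lines in the plane: v₁ = (sin 260°·cos 65°, cos 260°·cos 65°, −sin 65°), v₂ = (sin 215°·cos 33°, cos 215°·cos 33°, −sin 33°).
Cross product v₁ × v₂ gives the pole to the plane: n ∝ (-0.583, 0.209, 0.251).
True dip = arccos(n_z / |n|) = arccos(0.3752) = 68.0°.
Dip direction = atan2(-0.583, 0.209) = 290° (azimuth of n's horizontal projection).

true dip 68°, dip direction 290°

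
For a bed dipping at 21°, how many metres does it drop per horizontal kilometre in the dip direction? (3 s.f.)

drop per km = 1000 × tan 21° = 1000 × 0.3839

384 m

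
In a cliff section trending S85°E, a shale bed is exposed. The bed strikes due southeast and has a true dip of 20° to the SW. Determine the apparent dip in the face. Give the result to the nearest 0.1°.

13.2°

Angle between strike (due southeast) and section (S85°E): β = 40°.
tan α = tan 20° × sin 40° = 0.3640 × 0.6428 = 0.2340
α = arctan(0.2340) = 13.17°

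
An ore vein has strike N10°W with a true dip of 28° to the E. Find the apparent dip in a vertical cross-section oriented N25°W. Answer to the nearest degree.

The strike is N10°W and the section trends N25°W; the acute angle between them is β = 15°.
tan α = tan 28° × sin 15° = 0.5317 × 0.2588 = 0.1376
apparent dip = arctan 0.1376 = 7.84°

8°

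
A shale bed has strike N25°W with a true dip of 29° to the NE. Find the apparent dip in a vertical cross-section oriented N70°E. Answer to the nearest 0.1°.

28.9°

The strike is N25°W and the section trends N70°E; the acute angle between them is β = 85°.
tan(apparent dip) = tan 29° · sin 85° = 0.5522
α = arctan(0.5522) = 28.91°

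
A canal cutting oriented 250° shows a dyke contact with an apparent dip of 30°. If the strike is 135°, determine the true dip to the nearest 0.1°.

The section is 65° from the strike.
tan(true dip) = tan 30° / sin 65° = 0.6370
true dip = arctan 0.6370 = 32.50°

32.5°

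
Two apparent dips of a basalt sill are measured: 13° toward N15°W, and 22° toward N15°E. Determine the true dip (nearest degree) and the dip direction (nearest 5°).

true dip 25°, dip direction 045°

Each apparent-dip line lies in the plane. As unit vectors (x east, y north, z up), v₁ plunges 13°→N15°W and v₂ plunges 22°→N15°E.
n = v₁ × v₂ = (0.151, 0.148, 0.452) (taken with n_z > 0).
tan δ = √(n_x²+n_y²)/n_z = 0.212/0.452, so δ = 25.1°.
The horizontal component of n points toward azimuth atan2(n_x, n_y) = 46°, the dip direction.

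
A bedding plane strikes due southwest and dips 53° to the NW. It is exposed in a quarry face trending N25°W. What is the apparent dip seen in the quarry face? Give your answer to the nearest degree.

51°

The strike is due southwest and the section trends N25°W; the acute angle between them is β = 70°.
tan α = tan 53° × sin 70° = 1.3270 × 0.9397 = 1.2470
apparent dip = arctan 1.2470 = 51.27°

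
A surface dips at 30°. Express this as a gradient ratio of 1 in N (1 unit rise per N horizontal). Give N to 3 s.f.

1 : N means tan θ = 1/N, so N = 1/tan 30° = 1/0.5774

1 in 1.73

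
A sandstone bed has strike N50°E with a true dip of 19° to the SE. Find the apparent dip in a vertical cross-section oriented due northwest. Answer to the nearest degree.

The section lies 85° from the strike.
tan α = tan 19° × sin 85° = 0.3443 × 0.9962 = 0.3430
α = arctan(0.3430) = 18.93°

19°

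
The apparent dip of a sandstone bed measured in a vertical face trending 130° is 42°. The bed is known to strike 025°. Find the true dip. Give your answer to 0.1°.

43.0°

β = acute angle between strike 025° and section 130° = 75°.
tan δ = tan α / sin β = tan 42° / sin 75° = 0.9004 / 0.9659 = 0.9322
true dip = arctan 0.9322 = 42.99°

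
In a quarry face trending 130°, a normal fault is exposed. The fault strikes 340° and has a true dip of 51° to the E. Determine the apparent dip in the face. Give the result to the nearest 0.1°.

31.7°

The strike is 340° and the section trends 130°; the acute angle between them is β = 30°.
tan α = tan 51° × sin 30° = 1.2349 × 0.5000 = 0.6174
α = arctan(0.6174) = 31.69°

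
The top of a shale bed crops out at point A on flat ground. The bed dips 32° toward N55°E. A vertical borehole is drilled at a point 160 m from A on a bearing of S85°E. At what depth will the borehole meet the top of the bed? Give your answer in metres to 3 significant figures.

The hole lies 40° from the dip direction, so the down-dip offset is 160 × cos 40° = 122.57 m.
Depth = down-dip offset × tan(dip) = 122.57 × tan 32° = 122.57 × 0.6249
Depth = 76.59 m

76.6 m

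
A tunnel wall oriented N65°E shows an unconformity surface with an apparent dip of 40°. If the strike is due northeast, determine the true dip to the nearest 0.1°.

β = acute angle between strike due northeast and section N65°E = 20°.
tan δ = tan α / sin β = tan 40° / sin 20° = 0.8391 / 0.3420 = 2.4534
true dip = arctan 2.4534 = 67.82°

67.8°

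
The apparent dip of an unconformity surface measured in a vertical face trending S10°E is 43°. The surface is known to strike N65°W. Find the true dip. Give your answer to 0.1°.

48.7°

β = acute angle between strike N65°W and section S10°E = 55°.
tan(true dip) = tan 43° / sin 55° = 1.1384
true dip = arctan 1.1384 = 48.70°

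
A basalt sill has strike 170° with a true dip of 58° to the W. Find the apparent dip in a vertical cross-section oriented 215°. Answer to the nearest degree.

49°

The strike is 170° and the section trends 215°; the acute angle between them is β = 45°.
tan α = tan 58° × sin 45° = 1.6003 × 0.7071 = 1.1316
apparent dip = arctan 1.1316 = 48.53°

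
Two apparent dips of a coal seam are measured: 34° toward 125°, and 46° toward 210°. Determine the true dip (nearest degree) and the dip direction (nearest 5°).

true dip 50°, dip direction 180°

Each apparent-dip line lies in the plane. As unit vectors (x east, y north, z up), v₁ plunges 34°→125° and v₂ plunges 46°→210°.
The plane normal is n = v₁ × v₂ ∝ (-0.006, -0.683, 0.574).
tan δ = √(n_x²+n_y²)/n_z = 0.683/0.574, so δ = 50.0°.
The horizontal component of n points toward azimuth atan2(n_x, n_y) = 180°, the dip direction.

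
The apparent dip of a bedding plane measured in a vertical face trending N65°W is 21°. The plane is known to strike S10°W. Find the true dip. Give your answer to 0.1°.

β = acute angle between strike S10°W and section N65°W = 75°.
tan δ = tan α / sin β = tan 21° / sin 75° = 0.3839 / 0.9659 = 0.3974
true dip = arctan 0.3974 = 21.67°

21.7°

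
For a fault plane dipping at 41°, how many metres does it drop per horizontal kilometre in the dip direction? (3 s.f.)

drop per km = 1000 × tan 41° = 1000 × 0.8693

869 m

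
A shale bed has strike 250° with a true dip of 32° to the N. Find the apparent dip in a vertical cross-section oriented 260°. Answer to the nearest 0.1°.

6.2°

The strike is 250° and the section trends 260°; the acute angle between them is β = 10°.
tan(apparent dip) = tan 32° · sin 10° = 0.1085
α = arctan(0.1085) = 6.19°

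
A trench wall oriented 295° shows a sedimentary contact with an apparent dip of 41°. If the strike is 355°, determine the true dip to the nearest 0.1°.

β = acute angle between strike 355° and section 295° = 60°.
tan(true dip) = tan 41° / sin 60° = 1.0038
true dip = arctan 1.0038 = 45.11°

45.1°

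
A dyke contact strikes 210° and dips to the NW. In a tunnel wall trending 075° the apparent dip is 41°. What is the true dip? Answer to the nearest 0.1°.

50.9°

The section is 45° from the strike.
tan(true dip) = tan 41° / sin 45° = 1.2294
true dip = arctan 1.2294 = 50.87°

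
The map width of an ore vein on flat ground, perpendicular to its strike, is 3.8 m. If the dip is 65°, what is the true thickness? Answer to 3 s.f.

True thickness t = w · sin(dip) = 3.8 × sin 65°
t = 3.8 × 0.9063 = 3.444 m

3.44 m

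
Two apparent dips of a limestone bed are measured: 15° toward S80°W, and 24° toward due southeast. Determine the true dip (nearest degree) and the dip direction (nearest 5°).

true dip 38°, dip direction 190°

Represent each trace as a vector plunging at its apparent dip toward its trend (east-north-up frame): v₁ = (-0.951, -0.168, -0.259), v₂ = (0.646, -0.646, -0.407).
n = v₁ × v₂ = (-0.099, -0.554, 0.723) (taken with n_z > 0).
True dip = arccos(n_z / |n|) = arccos(0.7890) = 37.9°.
Dip direction = azimuth of (n_x, n_y) = atan2(-0.099, -0.554) = 190°.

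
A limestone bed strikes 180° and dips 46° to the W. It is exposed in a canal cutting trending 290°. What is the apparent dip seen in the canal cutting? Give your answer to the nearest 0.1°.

44.2°

The strike is 180° and the section trends 290°; the acute angle between them is β = 70°.
tan(apparent dip) = tan 46° · sin 70° = 0.9731
apparent dip = arctan 0.9731 = 44.22°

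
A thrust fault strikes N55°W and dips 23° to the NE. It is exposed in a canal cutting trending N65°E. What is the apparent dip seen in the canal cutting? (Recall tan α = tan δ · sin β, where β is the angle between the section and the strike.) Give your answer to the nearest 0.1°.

The section lies 60° from the strike.
tan(apparent dip) = tan 23° · sin 60° = 0.3676
apparent dip = arctan 0.3676 = 20.18°

20.2°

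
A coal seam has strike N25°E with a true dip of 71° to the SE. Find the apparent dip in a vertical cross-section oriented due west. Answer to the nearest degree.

69°

The section lies 65° from the strike.
tan(apparent dip) = tan 71° · sin 65° = 2.6321
α = arctan(2.6321) = 69.20°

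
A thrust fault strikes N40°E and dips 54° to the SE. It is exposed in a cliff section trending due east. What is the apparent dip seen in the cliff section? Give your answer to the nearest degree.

The section lies 50° from the strike.
tan(apparent dip) = tan 54° · sin 50° = 1.0544
α = arctan(1.0544) = 46.52°

47°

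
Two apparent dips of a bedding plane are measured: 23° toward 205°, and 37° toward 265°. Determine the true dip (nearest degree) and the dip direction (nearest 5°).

Represent each trace as a vector plunging at its apparent dip toward its trend (east-north-up frame): v₁ = (-0.389, -0.834, -0.391), v₂ = (-0.796, -0.070, -0.602).
Cross product v₁ × v₂ gives the pole to the plane: n ∝ (-0.475, -0.077, 0.637).
Dip δ = arctan(|n_h|/n_z) = arctan(0.481/0.637) = 37.1°.
Dip direction = azimuth of (n_x, n_y) = atan2(-0.475, -0.077) = 261°.

true dip 37°, dip direction 260°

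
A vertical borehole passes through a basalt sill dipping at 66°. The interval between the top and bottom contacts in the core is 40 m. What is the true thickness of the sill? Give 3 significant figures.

True thickness t = h · cos(dip) = 40 × cos 66°
t = 40 × 0.4067 = 16.269 m

16.3 m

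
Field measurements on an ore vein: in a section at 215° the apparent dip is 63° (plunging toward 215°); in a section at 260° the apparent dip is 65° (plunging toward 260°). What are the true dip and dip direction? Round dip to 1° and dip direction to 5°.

true dip 66°, dip direction 245°

Represent each trace as a vector plunging at its apparent dip toward its trend (east-north-up frame): v₁ = (-0.260, -0.372, -0.891), v₂ = (-0.416, -0.073, -0.906).
The plane normal is n = v₁ × v₂ ∝ (-0.272, -0.135, 0.136).
Dip δ = arctan(|n_h|/n_z) = arctan(0.303/0.136) = 65.9°.
The horizontal component of n points toward azimuth atan2(n_x, n_y) = 244°, the dip direction.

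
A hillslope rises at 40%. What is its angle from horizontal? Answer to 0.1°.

21.8°

tan θ = 40/100 = 0.4000
θ = arctan(0.4000) = 21.80°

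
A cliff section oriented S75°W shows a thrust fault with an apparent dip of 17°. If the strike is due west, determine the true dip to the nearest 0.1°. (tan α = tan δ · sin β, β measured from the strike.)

The section is 15° from the strike.
tan δ = tan α / sin β = tan 17° / sin 15° = 0.3057 / 0.2588 = 1.1813
true dip = arctan 1.1813 = 49.75°

49.8°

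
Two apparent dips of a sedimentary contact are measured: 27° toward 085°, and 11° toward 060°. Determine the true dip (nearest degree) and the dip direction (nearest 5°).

true dip 39°, dip direction 135°

Represent each trace as a vector plunging at its apparent dip toward its trend (east-north-up frame): v₁ = (0.888, 0.078, -0.454), v₂ = (0.850, 0.491, -0.191).
Cross product v₁ × v₂ gives the pole to the plane: n ∝ (0.208, -0.217, 0.370).
True dip = arccos(n_z / |n|) = arccos(0.7762) = 39.1°.
Dip direction = atan2(0.208, -0.217) = 136° (azimuth of n's horizontal projection).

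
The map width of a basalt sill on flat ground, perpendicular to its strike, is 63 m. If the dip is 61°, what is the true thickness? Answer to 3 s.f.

True thickness t = w · sin(dip) = 63 × sin 61°
t = 63 × 0.8746 = 55.101 m

55.1 m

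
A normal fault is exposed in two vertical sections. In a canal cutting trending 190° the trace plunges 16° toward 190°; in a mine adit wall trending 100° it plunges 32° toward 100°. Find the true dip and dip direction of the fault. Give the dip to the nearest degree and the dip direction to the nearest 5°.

true dip 35°, dip direction 125°

Represent each trace as a vector plunging at its apparent dip toward its trend (east-north-up frame): v₁ = (-0.167, -0.947, -0.276), v₂ = (0.835, -0.147, -0.530).
The plane normal is n = v₁ × v₂ ∝ (0.461, -0.319, 0.815).
tan δ = √(n_x²+n_y²)/n_z = 0.560/0.815, so δ = 34.5°.
Dip direction = atan2(0.461, -0.319) = 125° (azimuth of n's horizontal projection).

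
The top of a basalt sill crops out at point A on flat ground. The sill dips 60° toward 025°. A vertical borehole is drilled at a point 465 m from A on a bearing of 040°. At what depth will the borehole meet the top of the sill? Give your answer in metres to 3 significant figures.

778 m

The hole lies 15° from the dip direction, so the down-dip offset is 465 × cos 15° = 449.16 m.
Depth = down-dip offset × tan(dip) = 449.16 × tan 60° = 449.16 × 1.7321
Depth = 777.96 m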